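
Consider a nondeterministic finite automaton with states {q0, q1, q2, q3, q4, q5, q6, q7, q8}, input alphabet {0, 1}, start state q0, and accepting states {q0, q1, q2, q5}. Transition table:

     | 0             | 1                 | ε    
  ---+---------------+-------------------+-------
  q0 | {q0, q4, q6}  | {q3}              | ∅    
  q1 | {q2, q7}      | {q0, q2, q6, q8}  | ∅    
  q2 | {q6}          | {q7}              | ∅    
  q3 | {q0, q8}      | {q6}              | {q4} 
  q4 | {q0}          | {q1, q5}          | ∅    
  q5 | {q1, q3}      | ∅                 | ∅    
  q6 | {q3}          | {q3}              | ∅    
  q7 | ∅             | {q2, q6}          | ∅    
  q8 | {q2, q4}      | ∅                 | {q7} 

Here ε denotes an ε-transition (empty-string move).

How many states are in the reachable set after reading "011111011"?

Start in {q0}.
Read '0': q0→{q0, q4, q6}; now {q0, q4, q6}.
Read '1': q0→{q3}, q4→{q1, q5}, q6→{q3}; union {q1, q3, q5}; ε-closure = {q1, q3, q4, q5}.
Read '1': q1→{q0, q2, q6, q8}, q3→{q6}, q4→{q1, q5}, q5→∅; union {q0, q1, q2, q5, q6, q8}; ε-closure = {q0, q1, q2, q5, q6, q7, q8}.
Read '1': q0→{q3}, q1→{q0, q2, q6, q8}, q2→{q7}, q5→∅, q6→{q3}, q7→{q2, q6}, q8→∅; union {q0, q2, q3, q6, q7, q8}; ε-closure = {q0, q2, q3, q4, q6, q7, q8}.
Read '1': q0→{q3}, q2→{q7}, q3→{q6}, q4→{q1, q5}, q6→{q3}, q7→{q2, q6}, q8→∅; union {q1, q2, q3, q5, q6, q7}; ε-closure = {q1, q2, q3, q4, q5, q6, q7}.
Read '1': q1→{q0, q2, q6, q8}, q2→{q7}, q3→{q6}, q4→{q1, q5}, q5→∅, q6→{q3}, q7→{q2, q6}; union {q0, q1, q2, q3, q5, q6, q7, q8}; ε-closure = {q0, q1, q2, q3, q4, q5, q6, q7, q8}.
Read '0': q0→{q0, q4, q6}, q1→{q2, q7}, q2→{q6}, q3→{q0, q8}, q4→{q0}, q5→{q1, q3}, q6→{q3}, q7→∅, q8→{q2, q4}; now {q0, q1, q2, q3, q4, q6, q7, q8}.
Read '1': q0→{q3}, q1→{q0, q2, q6, q8}, q2→{q7}, q3→{q6}, q4→{q1, q5}, q6→{q3}, q7→{q2, q6}, q8→∅; union {q0, q1, q2, q3, q5, q6, q7, q8}; ε-closure = {q0, q1, q2, q3, q4, q5, q6, q7, q8}.
Read '1': q0→{q3}, q1→{q0, q2, q6, q8}, q2→{q7}, q3→{q6}, q4→{q1, q5}, q5→∅, q6→{q3}, q7→{q2, q6}, q8→∅; union {q0, q1, q2, q3, q5, q6, q7, q8}; ε-closure = {q0, q1, q2, q3, q4, q5, q6, q7, q8}.
That set has 9 states.

9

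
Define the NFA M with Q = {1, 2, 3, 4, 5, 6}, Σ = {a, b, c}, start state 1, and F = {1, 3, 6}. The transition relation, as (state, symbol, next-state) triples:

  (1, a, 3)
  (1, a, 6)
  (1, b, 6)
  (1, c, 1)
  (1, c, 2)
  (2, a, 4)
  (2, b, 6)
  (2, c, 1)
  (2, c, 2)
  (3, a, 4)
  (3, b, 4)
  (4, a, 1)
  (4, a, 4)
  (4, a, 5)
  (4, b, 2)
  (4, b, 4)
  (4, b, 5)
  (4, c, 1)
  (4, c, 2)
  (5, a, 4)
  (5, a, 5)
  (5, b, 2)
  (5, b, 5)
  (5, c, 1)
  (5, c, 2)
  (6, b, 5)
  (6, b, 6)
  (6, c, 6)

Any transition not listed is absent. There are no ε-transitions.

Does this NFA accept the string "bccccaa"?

No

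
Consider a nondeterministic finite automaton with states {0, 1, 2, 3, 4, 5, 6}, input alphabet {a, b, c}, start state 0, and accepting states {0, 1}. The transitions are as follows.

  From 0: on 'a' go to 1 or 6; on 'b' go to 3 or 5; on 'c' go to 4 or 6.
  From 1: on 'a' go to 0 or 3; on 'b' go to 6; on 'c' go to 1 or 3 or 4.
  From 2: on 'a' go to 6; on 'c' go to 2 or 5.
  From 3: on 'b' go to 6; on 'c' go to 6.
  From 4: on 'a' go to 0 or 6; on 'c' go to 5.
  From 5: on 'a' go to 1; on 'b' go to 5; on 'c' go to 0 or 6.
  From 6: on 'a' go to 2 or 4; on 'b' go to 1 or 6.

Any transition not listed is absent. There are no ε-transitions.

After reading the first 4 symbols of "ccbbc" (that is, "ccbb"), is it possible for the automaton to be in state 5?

Start in {0}.
Read 'c': {0} → {4, 6}.
Read 'c': {4, 6} → {5}.
Read 'b': {5} → {5}.
Read 'b': {5} → {5}.
State 5 is in {5}.

Yes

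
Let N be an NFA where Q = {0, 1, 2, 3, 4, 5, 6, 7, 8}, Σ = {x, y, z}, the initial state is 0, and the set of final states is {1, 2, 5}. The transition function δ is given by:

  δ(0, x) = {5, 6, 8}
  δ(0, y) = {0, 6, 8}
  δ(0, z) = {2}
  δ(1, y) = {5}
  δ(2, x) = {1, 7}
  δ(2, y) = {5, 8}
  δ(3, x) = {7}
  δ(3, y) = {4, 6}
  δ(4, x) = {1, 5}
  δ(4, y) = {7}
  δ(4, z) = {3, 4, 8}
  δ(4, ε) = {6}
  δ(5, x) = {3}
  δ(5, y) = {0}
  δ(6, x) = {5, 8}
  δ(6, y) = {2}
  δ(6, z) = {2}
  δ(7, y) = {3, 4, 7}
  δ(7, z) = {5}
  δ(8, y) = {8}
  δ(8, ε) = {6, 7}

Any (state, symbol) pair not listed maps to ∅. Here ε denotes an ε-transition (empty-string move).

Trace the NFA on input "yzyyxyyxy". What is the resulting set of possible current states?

{0, 2, 3, 4, 5, 6, 7, 8}

Start in {0}.
Read 'y': {0} → {0, 6, 7, 8}.
Read 'z': {0, 6, 7, 8} → {2, 5}.
Read 'y': {2, 5} → {0, 5, 6, 7, 8}.
Read 'y': {0, 5, 6, 7, 8} → {0, 2, 3, 4, 6, 7, 8}.
Read 'x': {0, 2, 3, 4, 6, 7, 8} → {1, 5, 6, 7, 8}.
Read 'y': {1, 5, 6, 7, 8} → {0, 2, 3, 4, 5, 6, 7, 8}.
Read 'y': {0, 2, 3, 4, 5, 6, 7, 8} → {0, 2, 3, 4, 5, 6, 7, 8}.
Read 'x': {0, 2, 3, 4, 5, 6, 7, 8} → {1, 3, 5, 6, 7, 8}.
Read 'y': {1, 3, 5, 6, 7, 8} → {0, 2, 3, 4, 5, 6, 7, 8}.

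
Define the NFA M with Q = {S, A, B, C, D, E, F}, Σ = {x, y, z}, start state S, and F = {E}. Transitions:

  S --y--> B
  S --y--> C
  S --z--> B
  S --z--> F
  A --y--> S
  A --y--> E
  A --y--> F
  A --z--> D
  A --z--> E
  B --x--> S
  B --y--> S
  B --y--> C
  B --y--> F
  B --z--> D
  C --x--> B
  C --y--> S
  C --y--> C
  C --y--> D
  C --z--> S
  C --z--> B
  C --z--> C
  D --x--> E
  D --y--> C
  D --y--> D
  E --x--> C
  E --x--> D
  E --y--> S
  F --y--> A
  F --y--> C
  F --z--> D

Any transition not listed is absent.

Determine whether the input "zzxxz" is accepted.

No

Start in {S}.
Read 'z': {S} → {B, F}.
Read 'z': {B, F} → {D}.
Read 'x': {D} → {E}.
Read 'x': {E} → {C, D}.
Read 'z': {C, D} → {S, B, C}.
The final set {S, B, C} contains no accepting state.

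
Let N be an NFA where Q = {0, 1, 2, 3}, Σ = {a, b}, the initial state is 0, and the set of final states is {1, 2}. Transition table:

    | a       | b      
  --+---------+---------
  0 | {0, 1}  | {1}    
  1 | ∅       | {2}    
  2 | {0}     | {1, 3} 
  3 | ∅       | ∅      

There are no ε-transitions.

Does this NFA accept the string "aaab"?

Yes

Start in {0}.
Read 'a': 0→{0, 1}; now {0, 1}.
Read 'a': 0→{0, 1}, 1→∅; now {0, 1}.
Read 'a': 0→{0, 1}, 1→∅; now {0, 1}.
Read 'b': 0→{1}, 1→{2}; now {1, 2}.
The final set {1, 2} contains the accepting states 1, 2.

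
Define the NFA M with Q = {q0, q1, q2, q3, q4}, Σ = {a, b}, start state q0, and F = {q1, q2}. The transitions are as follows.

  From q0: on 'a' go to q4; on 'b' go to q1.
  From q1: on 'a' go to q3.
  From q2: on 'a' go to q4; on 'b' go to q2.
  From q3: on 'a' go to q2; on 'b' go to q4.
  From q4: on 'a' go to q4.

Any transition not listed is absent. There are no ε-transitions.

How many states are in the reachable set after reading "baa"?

1

Start in {q0}.
Read 'b': q0→{q1}; now {q1}.
Read 'a': q1→{q3}; now {q3}.
Read 'a': q3→{q2}; now {q2}.
That set has 1 state.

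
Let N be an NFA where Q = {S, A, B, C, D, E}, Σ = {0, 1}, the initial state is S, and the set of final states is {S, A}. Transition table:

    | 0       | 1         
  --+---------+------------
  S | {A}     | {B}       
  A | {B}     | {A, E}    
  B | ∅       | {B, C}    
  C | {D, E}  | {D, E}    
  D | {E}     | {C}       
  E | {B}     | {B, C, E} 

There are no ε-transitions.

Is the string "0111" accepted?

Yes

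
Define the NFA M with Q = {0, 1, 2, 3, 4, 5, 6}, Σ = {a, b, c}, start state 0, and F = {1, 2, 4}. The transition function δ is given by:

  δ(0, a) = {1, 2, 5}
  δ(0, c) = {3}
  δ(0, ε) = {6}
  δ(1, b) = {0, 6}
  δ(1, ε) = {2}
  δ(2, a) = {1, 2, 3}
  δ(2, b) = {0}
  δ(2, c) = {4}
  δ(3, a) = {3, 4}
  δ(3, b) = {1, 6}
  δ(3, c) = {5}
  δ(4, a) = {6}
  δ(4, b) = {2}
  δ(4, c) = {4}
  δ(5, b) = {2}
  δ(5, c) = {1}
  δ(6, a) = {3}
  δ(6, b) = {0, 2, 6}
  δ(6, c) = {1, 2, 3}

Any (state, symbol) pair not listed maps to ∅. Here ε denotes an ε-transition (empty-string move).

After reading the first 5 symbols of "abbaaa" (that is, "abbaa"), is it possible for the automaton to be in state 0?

No

Start: ε-closure({0}) = {0, 6}.
Read 'a': 0→{1, 2, 5}, 6→{3}; now {1, 2, 3, 5}.
Read 'b': 1→{0, 6}, 2→{0}, 3→{1, 6}, 5→{2}; now {0, 1, 2, 6}.
Read 'b': 0→∅, 1→{0, 6}, 2→{0}, 6→{0, 2, 6}; now {0, 2, 6}.
Read 'a': 0→{1, 2, 5}, 2→{1, 2, 3}, 6→{3}; now {1, 2, 3, 5}.
Read 'a': 1→∅, 2→{1, 2, 3}, 3→{3, 4}, 5→∅; now {1, 2, 3, 4}.
State 0 is not in {1, 2, 3, 4}.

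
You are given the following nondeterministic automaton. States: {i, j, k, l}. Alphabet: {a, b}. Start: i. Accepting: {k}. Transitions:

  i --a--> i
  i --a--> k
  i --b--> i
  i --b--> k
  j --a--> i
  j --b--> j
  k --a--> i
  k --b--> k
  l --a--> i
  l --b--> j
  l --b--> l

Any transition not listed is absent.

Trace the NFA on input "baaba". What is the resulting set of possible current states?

Start in {i}.
Read 'b': {i} → {i, k}.
Read 'a': {i, k} → {i, k}.
Read 'a': {i, k} → {i, k}.
Read 'b': {i, k} → {i, k}.
Read 'a': {i, k} → {i, k}.

{i, k}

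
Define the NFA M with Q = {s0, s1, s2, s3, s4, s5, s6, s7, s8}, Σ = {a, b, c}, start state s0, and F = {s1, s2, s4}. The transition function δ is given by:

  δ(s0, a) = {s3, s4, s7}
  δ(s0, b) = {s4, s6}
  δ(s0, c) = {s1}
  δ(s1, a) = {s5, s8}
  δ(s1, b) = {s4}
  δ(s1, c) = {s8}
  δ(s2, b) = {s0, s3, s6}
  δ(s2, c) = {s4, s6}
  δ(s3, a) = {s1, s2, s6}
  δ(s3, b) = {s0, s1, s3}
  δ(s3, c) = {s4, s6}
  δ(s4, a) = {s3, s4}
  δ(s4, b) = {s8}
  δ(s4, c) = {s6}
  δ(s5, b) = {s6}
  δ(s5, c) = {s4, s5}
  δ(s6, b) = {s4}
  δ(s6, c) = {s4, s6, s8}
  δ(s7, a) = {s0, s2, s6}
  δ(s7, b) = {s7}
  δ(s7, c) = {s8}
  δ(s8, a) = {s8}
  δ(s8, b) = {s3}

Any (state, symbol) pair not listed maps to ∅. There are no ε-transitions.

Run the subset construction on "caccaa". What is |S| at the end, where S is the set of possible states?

Start in {s0}.
Read 'c': s0→{s1}; now {s1}.
Read 'a': s1→{s5, s8}; now {s5, s8}.
Read 'c': s5→{s4, s5}, s8→∅; now {s4, s5}.
Read 'c': s4→{s6}, s5→{s4, s5}; now {s4, s5, s6}.
Read 'a': s4→{s3, s4}, s5→∅, s6→∅; now {s3, s4}.
Read 'a': s3→{s1, s2, s6}, s4→{s3, s4}; now {s1, s2, s3, s4, s6}.
That set has 5 states.

5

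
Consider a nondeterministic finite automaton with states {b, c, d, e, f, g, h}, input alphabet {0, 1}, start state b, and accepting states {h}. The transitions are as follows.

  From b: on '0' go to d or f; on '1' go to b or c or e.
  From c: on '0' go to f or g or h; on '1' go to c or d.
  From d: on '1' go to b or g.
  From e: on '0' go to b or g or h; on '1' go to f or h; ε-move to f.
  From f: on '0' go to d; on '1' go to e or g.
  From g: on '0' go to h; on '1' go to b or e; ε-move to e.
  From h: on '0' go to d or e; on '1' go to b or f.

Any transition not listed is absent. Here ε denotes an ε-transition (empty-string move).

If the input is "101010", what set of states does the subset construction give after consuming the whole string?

Start in {b}.
Read '1': {b} → {b, c, e, f}.
Read '0': {b, c, e, f} → {b, d, e, f, g, h}.
Read '1': {b, d, e, f, g, h} → {b, c, e, f, g, h}.
Read '0': {b, c, e, f, g, h} → {b, d, e, f, g, h}.
Read '1': {b, d, e, f, g, h} → {b, c, e, f, g, h}.
Read '0': {b, c, e, f, g, h} → {b, d, e, f, g, h}.

{b, d, e, f, g, h}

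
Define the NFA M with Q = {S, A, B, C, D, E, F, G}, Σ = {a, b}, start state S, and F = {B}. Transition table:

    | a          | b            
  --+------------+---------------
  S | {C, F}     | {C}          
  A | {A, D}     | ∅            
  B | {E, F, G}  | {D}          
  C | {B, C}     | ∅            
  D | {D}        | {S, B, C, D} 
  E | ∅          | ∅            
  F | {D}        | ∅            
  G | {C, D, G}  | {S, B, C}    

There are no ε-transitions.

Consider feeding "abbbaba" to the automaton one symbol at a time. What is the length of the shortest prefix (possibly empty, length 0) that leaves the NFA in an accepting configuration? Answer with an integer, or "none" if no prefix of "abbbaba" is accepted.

Start in {S}.
Read 'a': {S} → {C, F}.
Read 'b': {C, F} → ∅.
The set is empty and remains empty for the remaining 5 symbols.
No reachable set along the way intersects F.

none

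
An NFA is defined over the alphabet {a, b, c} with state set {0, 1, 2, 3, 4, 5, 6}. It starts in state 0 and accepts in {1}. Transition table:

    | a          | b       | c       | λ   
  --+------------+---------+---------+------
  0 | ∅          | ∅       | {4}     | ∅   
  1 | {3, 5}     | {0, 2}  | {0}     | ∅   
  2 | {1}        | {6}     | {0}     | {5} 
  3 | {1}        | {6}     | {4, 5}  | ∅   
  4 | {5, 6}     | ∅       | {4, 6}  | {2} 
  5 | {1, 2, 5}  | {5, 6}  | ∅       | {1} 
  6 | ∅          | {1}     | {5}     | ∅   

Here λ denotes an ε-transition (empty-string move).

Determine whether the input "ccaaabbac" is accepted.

Yes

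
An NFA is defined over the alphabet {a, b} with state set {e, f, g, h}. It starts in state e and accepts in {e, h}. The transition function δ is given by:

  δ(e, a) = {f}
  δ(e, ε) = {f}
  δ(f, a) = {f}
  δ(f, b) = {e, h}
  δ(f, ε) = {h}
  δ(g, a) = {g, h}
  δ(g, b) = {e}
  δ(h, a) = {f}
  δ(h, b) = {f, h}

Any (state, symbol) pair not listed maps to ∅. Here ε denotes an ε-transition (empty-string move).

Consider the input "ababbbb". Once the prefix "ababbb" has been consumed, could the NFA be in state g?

Start: ε-closure({e}) = {e, f, h}.
Read 'a': e→{f}, f→{f}, h→{f}; union {f}; ε-closure = {f, h}.
Read 'b': f→{e, h}, h→{f, h}; now {e, f, h}.
Read 'a': e→{f}, f→{f}, h→{f}; union {f}; ε-closure = {f, h}.
Read 'b': f→{e, h}, h→{f, h}; now {e, f, h}.
Read 'b': e→∅, f→{e, h}, h→{f, h}; now {e, f, h}.
Read 'b': e→∅, f→{e, h}, h→{f, h}; now {e, f, h}.
State g is not in {e, f, h}.

No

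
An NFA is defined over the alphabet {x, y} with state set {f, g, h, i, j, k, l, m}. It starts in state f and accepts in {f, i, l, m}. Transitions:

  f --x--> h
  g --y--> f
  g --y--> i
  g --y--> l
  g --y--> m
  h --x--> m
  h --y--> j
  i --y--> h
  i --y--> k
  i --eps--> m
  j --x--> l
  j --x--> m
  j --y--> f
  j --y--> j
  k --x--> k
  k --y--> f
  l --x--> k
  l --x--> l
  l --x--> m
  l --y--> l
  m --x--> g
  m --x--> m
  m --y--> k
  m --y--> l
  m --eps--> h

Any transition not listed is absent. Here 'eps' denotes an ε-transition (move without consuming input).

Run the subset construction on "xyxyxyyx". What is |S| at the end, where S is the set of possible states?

Start in {f}.
Read 'x': f→{h}; now {h}.
Read 'y': h→{j}; now {j}.
Read 'x': j→{l, m}; union {l, m}; ε-closure = {h, l, m}.
Read 'y': h→{j}, l→{l}, m→{k, l}; now {j, k, l}.
Read 'x': j→{l, m}, k→{k}, l→{k, l, m}; union {k, l, m}; ε-closure = {h, k, l, m}.
Read 'y': h→{j}, k→{f}, l→{l}, m→{k, l}; now {f, j, k, l}.
Read 'y': f→∅, j→{f, j}, k→{f}, l→{l}; now {f, j, l}.
Read 'x': f→{h}, j→{l, m}, l→{k, l, m}; now {h, k, l, m}.
That set has 4 states.

4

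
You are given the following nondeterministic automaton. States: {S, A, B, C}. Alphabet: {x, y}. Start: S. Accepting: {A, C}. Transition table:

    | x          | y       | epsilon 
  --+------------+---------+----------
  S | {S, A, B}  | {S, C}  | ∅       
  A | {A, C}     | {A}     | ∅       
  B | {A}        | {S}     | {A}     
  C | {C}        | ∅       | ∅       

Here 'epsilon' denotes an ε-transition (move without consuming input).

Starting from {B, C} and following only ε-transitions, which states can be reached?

{A, B, C}

Begin with {B, C}.
ε-move B → A; add A.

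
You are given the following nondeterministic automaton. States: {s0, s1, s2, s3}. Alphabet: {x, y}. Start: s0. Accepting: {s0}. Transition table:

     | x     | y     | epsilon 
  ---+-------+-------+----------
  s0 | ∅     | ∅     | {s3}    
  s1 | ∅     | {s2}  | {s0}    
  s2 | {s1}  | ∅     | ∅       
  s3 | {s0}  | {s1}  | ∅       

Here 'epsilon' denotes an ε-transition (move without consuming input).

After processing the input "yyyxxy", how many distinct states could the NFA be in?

3

Start: ε-closure({s0}) = {s0, s3}.
Read 'y': s0→∅, s3→{s1}; union {s1}; ε-closure = {s0, s1, s3}.
Read 'y': s0→∅, s1→{s2}, s3→{s1}; union {s1, s2}; ε-closure = {s0, s1, s2, s3}.
Read 'y': s0→∅, s1→{s2}, s2→∅, s3→{s1}; union {s1, s2}; ε-closure = {s0, s1, s2, s3}.
Read 'x': s0→∅, s1→∅, s2→{s1}, s3→{s0}; union {s0, s1}; ε-closure = {s0, s1, s3}.
Read 'x': s0→∅, s1→∅, s3→{s0}; union {s0}; ε-closure = {s0, s3}.
Read 'y': s0→∅, s3→{s1}; union {s1}; ε-closure = {s0, s1, s3}.
That set has 3 states.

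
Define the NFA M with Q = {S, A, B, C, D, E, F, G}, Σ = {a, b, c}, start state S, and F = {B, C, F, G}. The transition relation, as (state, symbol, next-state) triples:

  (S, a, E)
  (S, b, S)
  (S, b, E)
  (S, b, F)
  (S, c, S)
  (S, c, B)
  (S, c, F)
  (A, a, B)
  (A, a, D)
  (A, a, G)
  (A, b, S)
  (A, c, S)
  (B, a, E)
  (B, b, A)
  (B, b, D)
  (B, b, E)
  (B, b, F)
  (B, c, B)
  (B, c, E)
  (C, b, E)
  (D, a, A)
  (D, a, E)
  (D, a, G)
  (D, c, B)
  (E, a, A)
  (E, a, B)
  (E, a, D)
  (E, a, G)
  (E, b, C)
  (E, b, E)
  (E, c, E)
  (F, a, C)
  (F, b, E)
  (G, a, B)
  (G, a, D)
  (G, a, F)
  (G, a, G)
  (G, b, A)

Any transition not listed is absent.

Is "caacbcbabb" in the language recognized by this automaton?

Start in {S}.
Read 'c': S→{S, B, F}; now {S, B, F}.
Read 'a': S→{E}, B→{E}, F→{C}; now {C, E}.
Read 'a': C→∅, E→{A, B, D, G}; now {A, B, D, G}.
Read 'c': A→{S}, B→{B, E}, D→{B}, G→∅; now {S, B, E}.
Read 'b': S→{S, E, F}, B→{A, D, E, F}, E→{C, E}; now {S, A, C, D, E, F}.
Read 'c': S→{S, B, F}, A→{S}, C→∅, D→{B}, E→{E}, F→∅; now {S, B, E, F}.
Read 'b': S→{S, E, F}, B→{A, D, E, F}, E→{C, E}, F→{E}; now {S, A, C, D, E, F}.
Read 'a': S→{E}, A→{B, D, G}, C→∅, D→{A, E, G}, E→{A, B, D, G}, F→{C}; now {A, B, C, D, E, G}.
Read 'b': A→{S}, B→{A, D, E, F}, C→{E}, D→∅, E→{C, E}, G→{A}; now {S, A, C, D, E, F}.
Read 'b': S→{S, E, F}, A→{S}, C→{E}, D→∅, E→{C, E}, F→{E}; now {S, C, E, F}.
The final set {S, C, E, F} contains the accepting states C, F.

Yes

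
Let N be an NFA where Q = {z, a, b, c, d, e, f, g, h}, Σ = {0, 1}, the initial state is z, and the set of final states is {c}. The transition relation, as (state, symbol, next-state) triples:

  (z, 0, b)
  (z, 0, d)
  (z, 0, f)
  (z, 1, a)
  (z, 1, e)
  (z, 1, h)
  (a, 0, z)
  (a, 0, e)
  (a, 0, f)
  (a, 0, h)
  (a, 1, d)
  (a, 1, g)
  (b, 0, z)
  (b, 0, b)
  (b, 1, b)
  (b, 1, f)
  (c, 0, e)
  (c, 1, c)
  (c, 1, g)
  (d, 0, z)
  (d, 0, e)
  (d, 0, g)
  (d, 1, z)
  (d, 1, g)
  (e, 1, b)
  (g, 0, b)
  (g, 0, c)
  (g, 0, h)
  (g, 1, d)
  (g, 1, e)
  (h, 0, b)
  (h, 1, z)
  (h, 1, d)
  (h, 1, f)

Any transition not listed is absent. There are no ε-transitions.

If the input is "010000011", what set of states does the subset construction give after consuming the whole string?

{z, a, b, c, d, e, f, g, h}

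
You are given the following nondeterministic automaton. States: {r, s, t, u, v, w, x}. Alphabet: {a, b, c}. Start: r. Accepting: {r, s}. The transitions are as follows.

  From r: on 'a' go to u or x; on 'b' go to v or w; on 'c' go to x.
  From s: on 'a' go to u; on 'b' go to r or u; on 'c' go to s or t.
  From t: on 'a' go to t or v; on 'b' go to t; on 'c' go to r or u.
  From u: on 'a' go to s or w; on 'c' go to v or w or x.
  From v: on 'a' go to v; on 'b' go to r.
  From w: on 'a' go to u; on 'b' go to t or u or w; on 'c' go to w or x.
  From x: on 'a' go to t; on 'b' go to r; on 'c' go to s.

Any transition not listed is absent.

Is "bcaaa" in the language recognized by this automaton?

No

Start in {r}.
Read 'b': r→{v, w}; now {v, w}.
Read 'c': v→∅, w→{w, x}; now {w, x}.
Read 'a': w→{u}, x→{t}; now {t, u}.
Read 'a': t→{t, v}, u→{s, w}; now {s, t, v, w}.
Read 'a': s→{u}, t→{t, v}, v→{v}, w→{u}; now {t, u, v}.
The final set {t, u, v} contains no accepting state.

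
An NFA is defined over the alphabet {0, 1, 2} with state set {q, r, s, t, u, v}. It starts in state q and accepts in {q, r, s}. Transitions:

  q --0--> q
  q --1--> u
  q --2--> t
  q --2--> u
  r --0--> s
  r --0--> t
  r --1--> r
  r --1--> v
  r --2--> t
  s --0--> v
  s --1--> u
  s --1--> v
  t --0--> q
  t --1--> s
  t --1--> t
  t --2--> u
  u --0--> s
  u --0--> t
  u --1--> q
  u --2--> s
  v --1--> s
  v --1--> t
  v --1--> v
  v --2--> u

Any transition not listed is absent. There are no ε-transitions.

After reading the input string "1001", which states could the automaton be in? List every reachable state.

{s, t, u, v}

Start in {q}.
Read '1': q→{u}; now {u}.
Read '0': u→{s, t}; now {s, t}.
Read '0': s→{v}, t→{q}; now {q, v}.
Read '1': q→{u}, v→{s, t, v}; now {s, t, u, v}.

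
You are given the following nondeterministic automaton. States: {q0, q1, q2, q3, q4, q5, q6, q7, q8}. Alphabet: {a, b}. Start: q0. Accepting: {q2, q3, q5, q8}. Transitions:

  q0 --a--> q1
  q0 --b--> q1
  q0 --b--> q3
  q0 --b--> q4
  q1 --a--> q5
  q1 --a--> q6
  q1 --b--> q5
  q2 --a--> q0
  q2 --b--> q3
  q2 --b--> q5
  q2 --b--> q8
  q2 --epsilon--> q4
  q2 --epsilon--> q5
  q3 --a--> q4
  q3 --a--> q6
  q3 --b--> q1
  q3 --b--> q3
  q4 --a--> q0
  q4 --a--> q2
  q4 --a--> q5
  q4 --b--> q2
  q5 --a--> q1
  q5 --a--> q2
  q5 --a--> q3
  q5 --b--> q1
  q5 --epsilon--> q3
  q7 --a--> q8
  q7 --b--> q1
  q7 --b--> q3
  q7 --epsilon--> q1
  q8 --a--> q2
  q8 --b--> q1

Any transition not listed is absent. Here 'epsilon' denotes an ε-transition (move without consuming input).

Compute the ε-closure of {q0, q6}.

{q0, q6}

Begin with {q0, q6}.
No ε-moves leave this set, so the closure equals the set itself.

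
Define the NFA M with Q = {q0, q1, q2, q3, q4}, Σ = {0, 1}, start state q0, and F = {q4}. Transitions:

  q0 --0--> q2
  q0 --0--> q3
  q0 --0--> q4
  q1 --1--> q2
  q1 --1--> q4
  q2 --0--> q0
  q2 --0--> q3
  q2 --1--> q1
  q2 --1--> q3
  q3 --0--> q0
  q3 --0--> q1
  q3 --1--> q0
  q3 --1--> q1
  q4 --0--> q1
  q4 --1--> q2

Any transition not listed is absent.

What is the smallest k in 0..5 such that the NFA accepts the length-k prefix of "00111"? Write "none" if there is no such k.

Start in {q0}.
Read '0': {q0} → {q2, q3, q4}.
None of the earlier sets intersect F, but {q2, q3, q4} does.

1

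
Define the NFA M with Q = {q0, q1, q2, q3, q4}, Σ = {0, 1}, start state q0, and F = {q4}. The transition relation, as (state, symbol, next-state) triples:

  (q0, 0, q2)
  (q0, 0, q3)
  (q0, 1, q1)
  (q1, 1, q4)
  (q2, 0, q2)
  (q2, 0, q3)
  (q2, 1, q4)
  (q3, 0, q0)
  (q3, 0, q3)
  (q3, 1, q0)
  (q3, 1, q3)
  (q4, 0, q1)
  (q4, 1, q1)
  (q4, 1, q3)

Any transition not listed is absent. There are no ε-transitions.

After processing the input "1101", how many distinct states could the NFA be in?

Start in {q0}.
Read '1': q0→{q1}; now {q1}.
Read '1': q1→{q4}; now {q4}.
Read '0': q4→{q1}; now {q1}.
Read '1': q1→{q4}; now {q4}.
That set has 1 state.

1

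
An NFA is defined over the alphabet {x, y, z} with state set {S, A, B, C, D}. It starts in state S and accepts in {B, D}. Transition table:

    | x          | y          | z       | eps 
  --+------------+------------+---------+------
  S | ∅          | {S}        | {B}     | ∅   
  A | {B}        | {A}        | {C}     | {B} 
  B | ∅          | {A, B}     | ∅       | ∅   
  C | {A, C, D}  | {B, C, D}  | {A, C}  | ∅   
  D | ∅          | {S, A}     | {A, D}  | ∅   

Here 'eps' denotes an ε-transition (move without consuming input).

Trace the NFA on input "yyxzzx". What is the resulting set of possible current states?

Start in {S}.
Read 'y': {S} → {S}.
Read 'y': {S} → {S}.
Read 'x': {S} → ∅.
The set is empty and remains empty for the remaining 3 symbols.

∅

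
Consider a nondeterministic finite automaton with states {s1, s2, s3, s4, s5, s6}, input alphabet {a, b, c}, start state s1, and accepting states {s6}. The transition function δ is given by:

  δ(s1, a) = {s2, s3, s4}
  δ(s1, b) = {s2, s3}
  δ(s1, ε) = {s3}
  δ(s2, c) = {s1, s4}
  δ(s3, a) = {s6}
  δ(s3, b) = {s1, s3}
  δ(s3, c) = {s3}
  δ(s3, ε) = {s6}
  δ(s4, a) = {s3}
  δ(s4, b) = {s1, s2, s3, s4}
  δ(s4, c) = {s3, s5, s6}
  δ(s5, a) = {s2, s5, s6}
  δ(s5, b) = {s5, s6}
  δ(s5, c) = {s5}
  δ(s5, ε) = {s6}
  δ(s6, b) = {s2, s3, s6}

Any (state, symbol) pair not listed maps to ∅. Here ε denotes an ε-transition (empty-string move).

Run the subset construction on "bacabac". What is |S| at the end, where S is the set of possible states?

5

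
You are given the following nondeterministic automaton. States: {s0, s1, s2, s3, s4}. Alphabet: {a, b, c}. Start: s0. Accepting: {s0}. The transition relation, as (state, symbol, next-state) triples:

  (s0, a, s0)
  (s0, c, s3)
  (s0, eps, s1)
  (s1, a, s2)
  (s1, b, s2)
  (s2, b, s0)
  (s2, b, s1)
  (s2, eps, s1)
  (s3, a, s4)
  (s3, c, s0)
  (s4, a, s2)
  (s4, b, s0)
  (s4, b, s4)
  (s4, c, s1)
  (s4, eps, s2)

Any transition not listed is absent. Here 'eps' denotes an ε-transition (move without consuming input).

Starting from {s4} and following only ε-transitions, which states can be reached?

{s1, s2, s4}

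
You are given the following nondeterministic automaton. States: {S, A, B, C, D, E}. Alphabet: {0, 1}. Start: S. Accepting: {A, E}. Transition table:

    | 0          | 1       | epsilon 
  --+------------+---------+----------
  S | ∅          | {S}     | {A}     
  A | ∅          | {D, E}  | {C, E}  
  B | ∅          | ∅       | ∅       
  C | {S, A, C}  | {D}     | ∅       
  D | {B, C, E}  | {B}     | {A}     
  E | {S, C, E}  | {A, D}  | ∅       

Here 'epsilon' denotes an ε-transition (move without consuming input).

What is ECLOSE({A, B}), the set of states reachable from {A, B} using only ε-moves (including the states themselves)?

{A, B, C, E}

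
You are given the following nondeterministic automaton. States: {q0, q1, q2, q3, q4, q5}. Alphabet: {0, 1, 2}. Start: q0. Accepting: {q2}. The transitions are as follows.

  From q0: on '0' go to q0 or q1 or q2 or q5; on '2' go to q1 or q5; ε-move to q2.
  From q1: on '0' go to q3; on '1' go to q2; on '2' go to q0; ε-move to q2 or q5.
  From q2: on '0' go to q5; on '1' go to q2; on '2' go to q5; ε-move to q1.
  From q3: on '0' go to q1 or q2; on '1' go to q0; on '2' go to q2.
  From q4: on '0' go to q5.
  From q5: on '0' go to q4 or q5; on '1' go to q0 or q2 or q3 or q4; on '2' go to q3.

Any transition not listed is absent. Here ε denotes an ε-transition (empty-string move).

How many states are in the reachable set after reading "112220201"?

Start: ε-closure({q0}) = {q0, q1, q2, q5}.
Read '1': {q0, q1, q2, q5} → {q0, q1, q2, q3, q4, q5}.
Read '1': {q0, q1, q2, q3, q4, q5} → {q0, q1, q2, q3, q4, q5}.
Read '2': {q0, q1, q2, q3, q4, q5} → {q0, q1, q2, q3, q5}.
Read '2': {q0, q1, q2, q3, q5} → {q0, q1, q2, q3, q5}.
Read '2': {q0, q1, q2, q3, q5} → {q0, q1, q2, q3, q5}.
Read '0': {q0, q1, q2, q3, q5} → {q0, q1, q2, q3, q4, q5}.
Read '2': {q0, q1, q2, q3, q4, q5} → {q0, q1, q2, q3, q5}.
Read '0': {q0, q1, q2, q3, q5} → {q0, q1, q2, q3, q4, q5}.
Read '1': {q0, q1, q2, q3, q4, q5} → {q0, q1, q2, q3, q4, q5}.
That set has 6 states.

6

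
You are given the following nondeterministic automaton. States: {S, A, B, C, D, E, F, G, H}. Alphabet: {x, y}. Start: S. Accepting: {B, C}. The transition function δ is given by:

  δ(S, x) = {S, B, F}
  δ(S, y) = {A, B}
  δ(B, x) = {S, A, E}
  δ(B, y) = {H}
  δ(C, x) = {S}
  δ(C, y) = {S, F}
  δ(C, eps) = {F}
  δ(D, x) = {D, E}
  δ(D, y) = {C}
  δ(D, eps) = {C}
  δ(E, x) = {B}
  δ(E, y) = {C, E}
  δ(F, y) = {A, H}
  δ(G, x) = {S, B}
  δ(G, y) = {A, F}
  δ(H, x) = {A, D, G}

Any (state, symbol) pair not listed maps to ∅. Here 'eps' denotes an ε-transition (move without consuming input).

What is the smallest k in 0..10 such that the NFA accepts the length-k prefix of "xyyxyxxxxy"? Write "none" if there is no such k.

Start in {S}.
Read 'x': {S} → {S, B, F}.
None of the earlier sets intersect F, but {S, B, F} does.

1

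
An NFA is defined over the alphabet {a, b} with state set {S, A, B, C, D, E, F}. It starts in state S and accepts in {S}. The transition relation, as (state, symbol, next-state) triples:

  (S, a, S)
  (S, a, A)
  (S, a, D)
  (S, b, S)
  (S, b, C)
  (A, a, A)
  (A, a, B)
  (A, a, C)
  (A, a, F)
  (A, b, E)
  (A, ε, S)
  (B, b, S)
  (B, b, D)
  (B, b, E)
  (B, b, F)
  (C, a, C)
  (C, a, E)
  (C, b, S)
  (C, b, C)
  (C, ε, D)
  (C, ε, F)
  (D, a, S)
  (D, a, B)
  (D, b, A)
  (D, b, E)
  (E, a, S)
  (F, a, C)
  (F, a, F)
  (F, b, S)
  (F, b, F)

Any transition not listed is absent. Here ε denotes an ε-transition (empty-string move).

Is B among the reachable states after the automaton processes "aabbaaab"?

Start in {S}.
Read 'a': S→{S, A, D}; now {S, A, D}.
Read 'a': S→{S, A, D}, A→{A, B, C, F}, D→{S, B}; now {S, A, B, C, D, F}.
Read 'b': S→{S, C}, A→{E}, B→{S, D, E, F}, C→{S, C}, D→{A, E}, F→{S, F}; now {S, A, C, D, E, F}.
Read 'b': S→{S, C}, A→{E}, C→{S, C}, D→{A, E}, E→∅, F→{S, F}; union {S, A, C, E, F}; ε-closure = {S, A, C, D, E, F}.
Read 'a': S→{S, A, D}, A→{A, B, C, F}, C→{C, E}, D→{S, B}, E→{S}, F→{C, F}; now {S, A, B, C, D, E, F}.
Read 'a': S→{S, A, D}, A→{A, B, C, F}, B→∅, C→{C, E}, D→{S, B}, E→{S}, F→{C, F}; now {S, A, B, C, D, E, F}.
Read 'a': S→{S, A, D}, A→{A, B, C, F}, B→∅, C→{C, E}, D→{S, B}, E→{S}, F→{C, F}; now {S, A, B, C, D, E, F}.
Read 'b': S→{S, C}, A→{E}, B→{S, D, E, F}, C→{S, C}, D→{A, E}, E→∅, F→{S, F}; now {S, A, C, D, E, F}.
State B is not in {S, A, C, D, E, F}.

No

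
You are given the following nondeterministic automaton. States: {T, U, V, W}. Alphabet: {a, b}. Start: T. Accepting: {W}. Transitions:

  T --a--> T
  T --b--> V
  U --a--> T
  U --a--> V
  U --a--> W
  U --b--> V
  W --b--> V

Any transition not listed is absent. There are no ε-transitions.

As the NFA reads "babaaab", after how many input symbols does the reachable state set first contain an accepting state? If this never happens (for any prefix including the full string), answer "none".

Start in {T}.
Read 'b': T→{V}; now {V}.
Read 'a': V→∅; now ∅.
The set is empty and remains empty for the remaining 5 symbols.
No reachable set along the way intersects F.

none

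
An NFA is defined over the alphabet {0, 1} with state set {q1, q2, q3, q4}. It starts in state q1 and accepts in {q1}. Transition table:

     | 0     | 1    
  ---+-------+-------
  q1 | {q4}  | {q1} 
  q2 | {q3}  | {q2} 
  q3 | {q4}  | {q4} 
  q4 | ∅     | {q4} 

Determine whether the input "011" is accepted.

No

Start in {q1}.
Read '0': q1→{q4}; now {q4}.
Read '1': q4→{q4}; now {q4}.
Read '1': q4→{q4}; now {q4}.
The final set {q4} contains no accepting state.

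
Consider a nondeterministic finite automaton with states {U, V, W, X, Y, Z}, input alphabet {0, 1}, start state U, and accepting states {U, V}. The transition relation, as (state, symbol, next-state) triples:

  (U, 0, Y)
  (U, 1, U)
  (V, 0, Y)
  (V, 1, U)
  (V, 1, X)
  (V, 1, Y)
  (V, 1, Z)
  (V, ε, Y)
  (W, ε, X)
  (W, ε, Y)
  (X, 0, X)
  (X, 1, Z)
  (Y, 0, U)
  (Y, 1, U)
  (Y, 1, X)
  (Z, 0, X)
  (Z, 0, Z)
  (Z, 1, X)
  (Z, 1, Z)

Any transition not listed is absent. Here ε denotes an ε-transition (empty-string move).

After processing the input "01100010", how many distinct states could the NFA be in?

Start in {U}.
Read '0': U→{Y}; now {Y}.
Read '1': Y→{U, X}; now {U, X}.
Read '1': U→{U}, X→{Z}; now {U, Z}.
Read '0': U→{Y}, Z→{X, Z}; now {X, Y, Z}.
Read '0': X→{X}, Y→{U}, Z→{X, Z}; now {U, X, Z}.
Read '0': U→{Y}, X→{X}, Z→{X, Z}; now {X, Y, Z}.
Read '1': X→{Z}, Y→{U, X}, Z→{X, Z}; now {U, X, Z}.
Read '0': U→{Y}, X→{X}, Z→{X, Z}; now {X, Y, Z}.
That set has 3 states.

3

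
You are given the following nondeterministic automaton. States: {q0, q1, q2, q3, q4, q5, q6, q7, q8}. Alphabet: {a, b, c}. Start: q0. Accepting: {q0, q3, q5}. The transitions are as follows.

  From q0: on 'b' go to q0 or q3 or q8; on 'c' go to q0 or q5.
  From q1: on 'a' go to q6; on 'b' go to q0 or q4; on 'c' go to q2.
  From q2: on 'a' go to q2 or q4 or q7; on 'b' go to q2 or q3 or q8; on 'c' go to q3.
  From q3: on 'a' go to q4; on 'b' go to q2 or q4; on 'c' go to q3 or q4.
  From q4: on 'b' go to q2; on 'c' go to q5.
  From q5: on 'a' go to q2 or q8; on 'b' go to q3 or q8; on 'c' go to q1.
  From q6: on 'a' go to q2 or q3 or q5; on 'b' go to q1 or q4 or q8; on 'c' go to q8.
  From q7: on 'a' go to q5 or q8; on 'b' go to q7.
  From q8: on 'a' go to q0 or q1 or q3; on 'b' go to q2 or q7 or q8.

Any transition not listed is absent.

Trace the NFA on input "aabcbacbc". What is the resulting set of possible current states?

∅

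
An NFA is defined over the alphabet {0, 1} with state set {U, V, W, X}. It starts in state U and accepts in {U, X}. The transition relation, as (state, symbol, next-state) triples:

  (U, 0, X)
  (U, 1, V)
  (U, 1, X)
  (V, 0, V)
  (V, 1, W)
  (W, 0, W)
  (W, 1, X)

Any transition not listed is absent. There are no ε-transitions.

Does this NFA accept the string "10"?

No

Start in {U}.
Read '1': U→{V, X}; now {V, X}.
Read '0': V→{V}, X→∅; now {V}.
The final set {V} contains no accepting state.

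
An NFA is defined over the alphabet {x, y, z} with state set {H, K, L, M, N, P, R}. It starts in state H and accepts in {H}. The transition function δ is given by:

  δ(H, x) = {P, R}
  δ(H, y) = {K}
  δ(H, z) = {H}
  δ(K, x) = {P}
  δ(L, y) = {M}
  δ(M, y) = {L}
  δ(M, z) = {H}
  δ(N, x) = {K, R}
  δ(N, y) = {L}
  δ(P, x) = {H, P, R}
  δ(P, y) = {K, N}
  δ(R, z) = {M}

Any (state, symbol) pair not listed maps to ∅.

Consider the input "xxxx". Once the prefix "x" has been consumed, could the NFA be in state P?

Yes

Start in {H}.
Read 'x': H→{P, R}; now {P, R}.
State P is in {P, R}.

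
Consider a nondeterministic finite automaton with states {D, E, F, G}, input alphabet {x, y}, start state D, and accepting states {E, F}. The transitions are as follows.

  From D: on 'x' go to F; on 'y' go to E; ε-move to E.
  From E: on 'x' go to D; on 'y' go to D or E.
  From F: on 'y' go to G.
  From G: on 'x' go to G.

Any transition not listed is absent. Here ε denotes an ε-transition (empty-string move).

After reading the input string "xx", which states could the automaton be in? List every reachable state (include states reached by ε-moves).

Start: ε-closure({D}) = {D, E}.
Read 'x': {D, E} → {D, E, F}.
Read 'x': {D, E, F} → {D, E, F}.

{D, E, F}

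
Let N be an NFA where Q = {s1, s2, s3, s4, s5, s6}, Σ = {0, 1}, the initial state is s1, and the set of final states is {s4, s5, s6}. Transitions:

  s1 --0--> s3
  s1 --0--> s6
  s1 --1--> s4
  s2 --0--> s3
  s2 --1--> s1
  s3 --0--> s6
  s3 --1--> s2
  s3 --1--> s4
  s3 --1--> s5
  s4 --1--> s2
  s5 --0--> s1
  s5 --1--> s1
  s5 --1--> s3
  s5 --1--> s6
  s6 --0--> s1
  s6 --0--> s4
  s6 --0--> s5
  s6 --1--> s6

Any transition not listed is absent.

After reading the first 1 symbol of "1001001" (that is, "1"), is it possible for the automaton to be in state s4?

Yes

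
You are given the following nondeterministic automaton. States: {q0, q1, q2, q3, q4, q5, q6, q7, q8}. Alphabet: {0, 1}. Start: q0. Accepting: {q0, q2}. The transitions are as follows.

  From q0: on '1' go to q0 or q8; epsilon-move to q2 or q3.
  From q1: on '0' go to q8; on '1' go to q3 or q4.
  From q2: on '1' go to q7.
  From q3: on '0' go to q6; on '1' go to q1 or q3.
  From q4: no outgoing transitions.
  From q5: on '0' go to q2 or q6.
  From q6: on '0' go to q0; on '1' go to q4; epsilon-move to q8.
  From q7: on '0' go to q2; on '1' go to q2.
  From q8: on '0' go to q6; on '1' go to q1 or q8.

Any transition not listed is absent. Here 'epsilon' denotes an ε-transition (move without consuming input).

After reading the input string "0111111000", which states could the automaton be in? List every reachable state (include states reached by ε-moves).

Start: ε-closure({q0}) = {q0, q2, q3}.
Read '0': {q0, q2, q3} → {q6, q8}.
Read '1': {q6, q8} → {q1, q4, q8}.
Read '1': {q1, q4, q8} → {q1, q3, q4, q8}.
Read '1': {q1, q3, q4, q8} → {q1, q3, q4, q8}.
Read '1': {q1, q3, q4, q8} → {q1, q3, q4, q8}.
Read '1': {q1, q3, q4, q8} → {q1, q3, q4, q8}.
Read '1': {q1, q3, q4, q8} → {q1, q3, q4, q8}.
Read '0': {q1, q3, q4, q8} → {q6, q8}.
Read '0': {q6, q8} → {q0, q2, q3, q6, q8}.
Read '0': {q0, q2, q3, q6, q8} → {q0, q2, q3, q6, q8}.

{q0, q2, q3, q6, q8}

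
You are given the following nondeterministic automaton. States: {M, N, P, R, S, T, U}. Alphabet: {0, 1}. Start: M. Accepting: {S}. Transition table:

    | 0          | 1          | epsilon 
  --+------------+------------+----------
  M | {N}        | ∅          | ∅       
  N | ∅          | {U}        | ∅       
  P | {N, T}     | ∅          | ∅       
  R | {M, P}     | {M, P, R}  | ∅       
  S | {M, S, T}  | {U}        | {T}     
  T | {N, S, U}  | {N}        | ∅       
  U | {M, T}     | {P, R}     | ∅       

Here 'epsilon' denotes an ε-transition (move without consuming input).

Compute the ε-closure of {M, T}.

Begin with {M, T}.
No ε-moves leave this set, so the closure equals the set itself.

{M, T}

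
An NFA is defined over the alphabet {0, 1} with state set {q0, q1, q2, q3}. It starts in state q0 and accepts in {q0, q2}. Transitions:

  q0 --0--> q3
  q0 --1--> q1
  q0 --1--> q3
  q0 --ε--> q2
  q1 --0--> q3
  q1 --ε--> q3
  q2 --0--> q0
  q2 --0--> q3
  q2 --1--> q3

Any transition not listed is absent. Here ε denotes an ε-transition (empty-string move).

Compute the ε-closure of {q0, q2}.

{q0, q2}

Begin with {q0, q2}.
No ε-moves leave this set, so the closure equals the set itself.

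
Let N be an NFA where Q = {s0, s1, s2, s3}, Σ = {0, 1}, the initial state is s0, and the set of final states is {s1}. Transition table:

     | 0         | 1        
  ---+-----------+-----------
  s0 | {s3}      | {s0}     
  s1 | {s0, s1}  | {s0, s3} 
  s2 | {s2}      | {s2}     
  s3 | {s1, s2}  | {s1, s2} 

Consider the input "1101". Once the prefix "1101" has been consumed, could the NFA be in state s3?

No

Start in {s0}.
Read '1': {s0} → {s0}.
Read '1': {s0} → {s0}.
Read '0': {s0} → {s3}.
Read '1': {s3} → {s1, s2}.
State s3 is not in {s1, s2}.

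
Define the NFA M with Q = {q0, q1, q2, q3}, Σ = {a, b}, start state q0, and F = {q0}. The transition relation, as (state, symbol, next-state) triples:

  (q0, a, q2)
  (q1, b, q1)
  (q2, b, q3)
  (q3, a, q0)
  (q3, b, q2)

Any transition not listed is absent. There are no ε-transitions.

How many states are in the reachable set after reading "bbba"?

0

Start in {q0}.
Read 'b': q0→∅; now ∅.
The set is empty and remains empty for the remaining 3 symbols.
That set has 0 states.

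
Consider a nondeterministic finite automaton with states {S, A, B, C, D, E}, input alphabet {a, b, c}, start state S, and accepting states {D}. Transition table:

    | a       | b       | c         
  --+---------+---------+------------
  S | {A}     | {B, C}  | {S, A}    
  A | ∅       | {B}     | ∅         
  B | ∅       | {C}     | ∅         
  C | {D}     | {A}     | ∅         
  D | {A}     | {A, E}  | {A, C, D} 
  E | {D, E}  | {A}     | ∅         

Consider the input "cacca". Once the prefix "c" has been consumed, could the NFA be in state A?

Yes

Start in {S}.
Read 'c': {S} → {S, A}.
State A is in {S, A}.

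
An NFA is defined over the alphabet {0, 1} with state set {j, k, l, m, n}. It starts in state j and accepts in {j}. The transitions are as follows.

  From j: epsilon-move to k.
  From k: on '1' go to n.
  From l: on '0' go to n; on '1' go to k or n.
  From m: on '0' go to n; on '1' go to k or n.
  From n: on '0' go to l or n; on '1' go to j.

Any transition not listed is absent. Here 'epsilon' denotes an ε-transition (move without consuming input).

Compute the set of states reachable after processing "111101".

Start: ε-closure({j}) = {j, k}.
Read '1': {j, k} → {n}.
Read '1': {n} → {j, k}.
Read '1': {j, k} → {n}.
Read '1': {n} → {j, k}.
Read '0': {j, k} → ∅.
The set is empty and remains empty for the remaining 1 symbol.

∅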